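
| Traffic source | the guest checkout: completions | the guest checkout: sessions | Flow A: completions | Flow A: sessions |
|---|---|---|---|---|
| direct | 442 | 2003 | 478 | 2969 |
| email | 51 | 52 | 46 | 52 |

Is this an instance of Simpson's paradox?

Direct: the guest checkout 442/2003 = 22.1%, Flow A 478/2969 = 16.1% → the guest checkout
Email: the guest checkout 51/52 = 98.1%, Flow A 46/52 = 88.5% → the guest checkout
Overall: the guest checkout 493/2055 = 24.0%, Flow A 524/3021 = 17.3% → the guest checkout
The guest checkout wins overall and in every traffic group — no reversal.

No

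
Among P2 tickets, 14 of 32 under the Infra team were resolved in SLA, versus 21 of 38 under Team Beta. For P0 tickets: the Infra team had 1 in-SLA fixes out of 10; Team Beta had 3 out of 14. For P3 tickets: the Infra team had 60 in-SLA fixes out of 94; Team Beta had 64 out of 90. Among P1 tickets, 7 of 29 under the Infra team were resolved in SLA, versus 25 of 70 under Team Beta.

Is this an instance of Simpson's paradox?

No

P2: the Infra team 14/32 = 43.8%, Team Beta 21/38 = 55.3% → Team Beta
P0: the Infra team 1/10 = 10.0%, Team Beta 3/14 = 21.4% → Team Beta
P3: the Infra team 60/94 = 63.8%, Team Beta 64/90 = 71.1% → Team Beta
P1: the Infra team 7/29 = 24.1%, Team Beta 25/70 = 35.7% → Team Beta
Overall: the Infra team 82/165 = 49.7%, Team Beta 113/212 = 53.3% → Team Beta
Team Beta wins overall and in every ticket group — no reversal.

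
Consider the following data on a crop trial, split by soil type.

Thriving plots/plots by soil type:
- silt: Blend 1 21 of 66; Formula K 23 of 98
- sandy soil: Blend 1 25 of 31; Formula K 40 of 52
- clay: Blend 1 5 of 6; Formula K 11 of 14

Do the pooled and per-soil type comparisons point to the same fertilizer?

Silt: Blend 1 21/66 = 31.8%, Formula K 23/98 = 23.5% → Blend 1
Sandy soil: Blend 1 25/31 = 80.6%, Formula K 40/52 = 76.9% → Blend 1
Clay: Blend 1 5/6 = 83.3%, Formula K 11/14 = 78.6% → Blend 1
Overall: Blend 1 51/103 = 49.5%, Formula K 74/164 = 45.1% → Blend 1
Blend 1 wins overall and in every soil group — no reversal.

Yes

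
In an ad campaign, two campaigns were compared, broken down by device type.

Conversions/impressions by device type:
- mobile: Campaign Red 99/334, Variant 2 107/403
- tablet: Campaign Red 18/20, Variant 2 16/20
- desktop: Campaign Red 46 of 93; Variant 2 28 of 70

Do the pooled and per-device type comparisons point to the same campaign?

Yes

Mobile: Campaign Red 99/334 = 29.6%, Variant 2 107/403 = 26.6% → Campaign Red
Tablet: Campaign Red 18/20 = 90.0%, Variant 2 16/20 = 80.0% → Campaign Red
Desktop: Campaign Red 46/93 = 49.5%, Variant 2 28/70 = 40.0% → Campaign Red
Overall: Campaign Red 163/447 = 36.5%, Variant 2 151/493 = 30.6% → Campaign Red
Campaign Red wins overall and in every device group — no reversal.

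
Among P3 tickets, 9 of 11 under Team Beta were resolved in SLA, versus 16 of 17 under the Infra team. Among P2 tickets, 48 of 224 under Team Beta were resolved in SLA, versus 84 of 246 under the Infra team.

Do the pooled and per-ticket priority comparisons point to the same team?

Yes

P3: Team Beta 9/11 = 81.8%, the Infra team 16/17 = 94.1% → the Infra team
P2: Team Beta 48/224 = 21.4%, the Infra team 84/246 = 34.1% → the Infra team
Overall: Team Beta 57/235 = 24.3%, the Infra team 100/263 = 38.0% → the Infra team
The Infra team wins overall and in every ticket group — no reversal.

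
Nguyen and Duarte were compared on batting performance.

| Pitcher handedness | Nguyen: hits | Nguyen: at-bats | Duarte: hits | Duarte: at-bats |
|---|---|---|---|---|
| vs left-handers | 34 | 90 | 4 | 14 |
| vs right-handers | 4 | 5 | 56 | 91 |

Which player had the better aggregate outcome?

Duarte

Vs left-handers: Nguyen 34/90 = 37.8%, Duarte 4/14 = 28.6% → Nguyen
Vs right-handers: Nguyen 4/5 = 80.0%, Duarte 56/91 = 61.5% → Nguyen
Overall: Nguyen 38/95 = 40.0%, Duarte 60/105 = 57.1% → Duarte
(Nguyen wins every pitcher group but Duarte wins overall — Nguyen's at-bats skew toward the low-rate vs left-handers group.)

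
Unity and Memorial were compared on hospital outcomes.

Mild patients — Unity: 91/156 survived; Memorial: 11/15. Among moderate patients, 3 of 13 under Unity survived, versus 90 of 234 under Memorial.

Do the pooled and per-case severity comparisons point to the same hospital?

Mild: Unity 91/156 = 58.3%, Memorial 11/15 = 73.3% → Memorial
Moderate: Unity 3/13 = 23.1%, Memorial 90/234 = 38.5% → Memorial
Overall: Unity 94/169 = 55.6%, Memorial 101/249 = 40.6% → Unity
Memorial wins each case group but Unity wins overall — the comparison reverses. Memorial's patients skew toward moderate, which has a lower base rate.

No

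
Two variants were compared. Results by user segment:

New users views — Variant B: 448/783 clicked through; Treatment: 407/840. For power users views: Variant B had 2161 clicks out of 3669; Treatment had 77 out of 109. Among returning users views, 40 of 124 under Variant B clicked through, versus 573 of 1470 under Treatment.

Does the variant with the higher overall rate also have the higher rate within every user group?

New users: Variant B 448/783 = 57.2%, Treatment 407/840 = 48.5% → Variant B
Power users: Variant B 2161/3669 = 58.9%, Treatment 77/109 = 70.6% → Treatment
Returning users: Variant B 40/124 = 32.3%, Treatment 573/1470 = 39.0% → Treatment
Overall: Variant B 2649/4576 = 57.9%, Treatment 1057/2419 = 43.7% → Variant B
Neither sweeps: Variant B wins 1 of 3 groups, Treatment wins 2. Variant B wins overall but not every group — no Simpson reversal.

No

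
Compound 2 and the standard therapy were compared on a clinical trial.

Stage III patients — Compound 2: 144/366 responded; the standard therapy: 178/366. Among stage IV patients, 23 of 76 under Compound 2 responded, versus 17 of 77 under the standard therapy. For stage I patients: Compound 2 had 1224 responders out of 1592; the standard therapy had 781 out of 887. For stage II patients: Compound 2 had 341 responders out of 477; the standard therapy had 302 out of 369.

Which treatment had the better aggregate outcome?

the standard therapy

Stage III: Compound 2 144/366 = 39.3%, the standard therapy 178/366 = 48.6% → the standard therapy
Stage IV: Compound 2 23/76 = 30.3%, the standard therapy 17/77 = 22.1% → Compound 2
Stage I: Compound 2 1224/1592 = 76.9%, the standard therapy 781/887 = 88.0% → the standard therapy
Stage II: Compound 2 341/477 = 71.5%, the standard therapy 302/369 = 81.8% → the standard therapy
Overall: Compound 2 1732/2511 = 69.0%, the standard therapy 1278/1699 = 75.2% → the standard therapy
(Neither sweeps every disease group, but the standard therapy has the higher pooled rate.)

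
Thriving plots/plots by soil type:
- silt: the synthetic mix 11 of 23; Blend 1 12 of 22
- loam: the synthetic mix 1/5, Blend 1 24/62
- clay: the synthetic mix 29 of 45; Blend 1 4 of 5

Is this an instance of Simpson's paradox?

Yes

Silt: the synthetic mix 11/23 = 47.8%, Blend 1 12/22 = 54.5% → Blend 1
Loam: the synthetic mix 1/5 = 20.0%, Blend 1 24/62 = 38.7% → Blend 1
Clay: the synthetic mix 29/45 = 64.4%, Blend 1 4/5 = 80.0% → Blend 1
Overall: the synthetic mix 41/73 = 56.2%, Blend 1 40/89 = 44.9% → the synthetic mix
Blend 1 wins each soil group but the synthetic mix wins overall — the comparison reverses. Blend 1's plots skew toward loam, which has a lower base rate.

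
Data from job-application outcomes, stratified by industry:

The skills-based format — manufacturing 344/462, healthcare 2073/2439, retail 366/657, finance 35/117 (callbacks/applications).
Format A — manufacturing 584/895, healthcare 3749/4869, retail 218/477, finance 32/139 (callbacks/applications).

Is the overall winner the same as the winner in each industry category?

Manufacturing: the skills-based format 344/462 = 74.5%, Format A 584/895 = 65.3% → the skills-based format
Healthcare: the skills-based format 2073/2439 = 85.0%, Format A 3749/4869 = 77.0% → the skills-based format
Retail: the skills-based format 366/657 = 55.7%, Format A 218/477 = 45.7% → the skills-based format
Finance: the skills-based format 35/117 = 29.9%, Format A 32/139 = 23.0% → the skills-based format
Overall: the skills-based format 2818/3675 = 76.7%, Format A 4583/6380 = 71.8% → the skills-based format
The skills-based format wins overall and in every industry group — no reversal.

Yes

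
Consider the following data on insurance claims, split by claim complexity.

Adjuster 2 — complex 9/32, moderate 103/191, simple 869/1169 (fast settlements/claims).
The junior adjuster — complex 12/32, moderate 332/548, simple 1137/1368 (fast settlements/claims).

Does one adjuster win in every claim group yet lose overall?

No

Complex: Adjuster 2 9/32 = 28.1%, the junior adjuster 12/32 = 37.5% → the junior adjuster
Moderate: Adjuster 2 103/191 = 53.9%, the junior adjuster 332/548 = 60.6% → the junior adjuster
Simple: Adjuster 2 869/1169 = 74.3%, the junior adjuster 1137/1368 = 83.1% → the junior adjuster
Overall: Adjuster 2 981/1392 = 70.5%, the junior adjuster 1481/1948 = 76.0% → the junior adjuster
The junior adjuster wins overall and in every claim group — no reversal.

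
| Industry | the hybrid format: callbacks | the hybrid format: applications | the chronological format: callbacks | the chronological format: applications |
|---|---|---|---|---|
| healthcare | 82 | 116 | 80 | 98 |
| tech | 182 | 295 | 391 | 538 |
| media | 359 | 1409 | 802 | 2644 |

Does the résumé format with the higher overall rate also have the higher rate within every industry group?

Yes

Healthcare: the hybrid format 82/116 = 70.7%, the chronological format 80/98 = 81.6% → the chronological format
Tech: the hybrid format 182/295 = 61.7%, the chronological format 391/538 = 72.7% → the chronological format
Media: the hybrid format 359/1409 = 25.5%, the chronological format 802/2644 = 30.3% → the chronological format
Overall: the hybrid format 623/1820 = 34.2%, the chronological format 1273/3280 = 38.8% → the chronological format
The chronological format wins overall and in every industry group — no reversal.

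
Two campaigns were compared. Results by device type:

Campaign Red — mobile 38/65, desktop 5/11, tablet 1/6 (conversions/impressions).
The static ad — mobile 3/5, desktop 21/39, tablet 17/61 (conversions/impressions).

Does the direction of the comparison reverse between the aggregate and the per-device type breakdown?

Yes

Mobile: Campaign Red 38/65 = 58.5%, the static ad 3/5 = 60.0% → the static ad
Desktop: Campaign Red 5/11 = 45.5%, the static ad 21/39 = 53.8% → the static ad
Tablet: Campaign Red 1/6 = 16.7%, the static ad 17/61 = 27.9% → the static ad
Overall: Campaign Red 44/82 = 53.7%, the static ad 41/105 = 39.0% → Campaign Red
The static ad wins each device group but Campaign Red wins overall — the comparison reverses. The static ad's impressions skew toward tablet, which has a lower base rate.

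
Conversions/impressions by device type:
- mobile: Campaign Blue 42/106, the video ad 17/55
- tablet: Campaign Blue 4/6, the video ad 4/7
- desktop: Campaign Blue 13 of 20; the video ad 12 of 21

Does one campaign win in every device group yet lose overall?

Mobile: Campaign Blue 42/106 = 39.6%, the video ad 17/55 = 30.9% → Campaign Blue
Tablet: Campaign Blue 4/6 = 66.7%, the video ad 4/7 = 57.1% → Campaign Blue
Desktop: Campaign Blue 13/20 = 65.0%, the video ad 12/21 = 57.1% → Campaign Blue
Overall: Campaign Blue 59/132 = 44.7%, the video ad 33/83 = 39.8% → Campaign Blue
Campaign Blue wins overall and in every device group — no reversal.

No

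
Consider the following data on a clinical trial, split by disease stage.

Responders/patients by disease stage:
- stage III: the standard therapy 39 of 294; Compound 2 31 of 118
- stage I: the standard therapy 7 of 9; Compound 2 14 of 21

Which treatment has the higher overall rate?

Compound 2

Stage III: the standard therapy 39/294 = 13.3%, Compound 2 31/118 = 26.3% → Compound 2
Stage I: the standard therapy 7/9 = 77.8%, Compound 2 14/21 = 66.7% → the standard therapy
Overall: the standard therapy 46/303 = 15.2%, Compound 2 45/139 = 32.4% → Compound 2
(Neither sweeps every disease group, but Compound 2 has the higher pooled rate.)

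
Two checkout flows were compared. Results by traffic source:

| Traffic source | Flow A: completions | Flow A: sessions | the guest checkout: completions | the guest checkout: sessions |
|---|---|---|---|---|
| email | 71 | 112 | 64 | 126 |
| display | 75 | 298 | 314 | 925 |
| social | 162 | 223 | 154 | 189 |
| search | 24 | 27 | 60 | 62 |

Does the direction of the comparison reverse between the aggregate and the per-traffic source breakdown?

No

Email: Flow A 71/112 = 63.4%, the guest checkout 64/126 = 50.8% → Flow A
Display: Flow A 75/298 = 25.2%, the guest checkout 314/925 = 33.9% → the guest checkout
Social: Flow A 162/223 = 72.6%, the guest checkout 154/189 = 81.5% → the guest checkout
Search: Flow A 24/27 = 88.9%, the guest checkout 60/62 = 96.8% → the guest checkout
Overall: Flow A 332/660 = 50.3%, the guest checkout 592/1302 = 45.5% → Flow A
Neither sweeps: Flow A wins 1 of 4 groups, the guest checkout wins 3. Flow A wins overall but not every group — no Simpson reversal.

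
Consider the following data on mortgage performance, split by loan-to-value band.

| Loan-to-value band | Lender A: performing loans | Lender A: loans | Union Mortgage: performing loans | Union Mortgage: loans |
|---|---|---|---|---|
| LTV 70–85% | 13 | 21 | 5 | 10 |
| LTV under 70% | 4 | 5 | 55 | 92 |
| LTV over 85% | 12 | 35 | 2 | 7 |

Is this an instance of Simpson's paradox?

Yes

LTV 70–85%: Lender A 13/21 = 61.9%, Union Mortgage 5/10 = 50.0% → Lender A
LTV under 70%: Lender A 4/5 = 80.0%, Union Mortgage 55/92 = 59.8% → Lender A
LTV over 85%: Lender A 12/35 = 34.3%, Union Mortgage 2/7 = 28.6% → Lender A
Overall: Lender A 29/61 = 47.5%, Union Mortgage 62/109 = 56.9% → Union Mortgage
Lender A wins each loan-to-value group but Union Mortgage wins overall — the comparison reverses. Lender A's loans skew toward LTV over 85%, which has a lower base rate.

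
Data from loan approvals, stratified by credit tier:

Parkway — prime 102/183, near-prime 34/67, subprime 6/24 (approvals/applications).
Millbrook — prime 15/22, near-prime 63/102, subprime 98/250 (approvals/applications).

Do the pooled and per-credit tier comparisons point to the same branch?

No

Prime: Parkway 102/183 = 55.7%, Millbrook 15/22 = 68.2% → Millbrook
Near-prime: Parkway 34/67 = 50.7%, Millbrook 63/102 = 61.8% → Millbrook
Subprime: Parkway 6/24 = 25.0%, Millbrook 98/250 = 39.2% → Millbrook
Overall: Parkway 142/274 = 51.8%, Millbrook 176/374 = 47.1% → Parkway
Millbrook wins each credit group but Parkway wins overall — the comparison reverses. Millbrook's applications skew toward subprime, which has a lower base rate.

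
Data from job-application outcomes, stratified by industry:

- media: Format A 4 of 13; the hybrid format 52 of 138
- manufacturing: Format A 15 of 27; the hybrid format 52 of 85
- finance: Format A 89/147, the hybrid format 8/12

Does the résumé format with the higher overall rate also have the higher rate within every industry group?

Media: Format A 4/13 = 30.8%, the hybrid format 52/138 = 37.7% → the hybrid format
Manufacturing: Format A 15/27 = 55.6%, the hybrid format 52/85 = 61.2% → the hybrid format
Finance: Format A 89/147 = 60.5%, the hybrid format 8/12 = 66.7% → the hybrid format
Overall: Format A 108/187 = 57.8%, the hybrid format 112/235 = 47.7% → Format A
The hybrid format wins each industry group but Format A wins overall — the comparison reverses. The hybrid format's applications skew toward media, which has a lower base rate.

No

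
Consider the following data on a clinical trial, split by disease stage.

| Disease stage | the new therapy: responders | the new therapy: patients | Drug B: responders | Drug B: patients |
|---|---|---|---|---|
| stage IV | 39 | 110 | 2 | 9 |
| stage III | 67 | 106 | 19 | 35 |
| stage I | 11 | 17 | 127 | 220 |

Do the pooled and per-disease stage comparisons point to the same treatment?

No

Stage IV: the new therapy 39/110 = 35.5%, Drug B 2/9 = 22.2% → the new therapy
Stage III: the new therapy 67/106 = 63.2%, Drug B 19/35 = 54.3% → the new therapy
Stage I: the new therapy 11/17 = 64.7%, Drug B 127/220 = 57.7% → the new therapy
Overall: the new therapy 117/233 = 50.2%, Drug B 148/264 = 56.1% → Drug B
The new therapy wins each disease group but Drug B wins overall — the comparison reverses. The new therapy's patients skew toward stage IV, which has a lower base rate.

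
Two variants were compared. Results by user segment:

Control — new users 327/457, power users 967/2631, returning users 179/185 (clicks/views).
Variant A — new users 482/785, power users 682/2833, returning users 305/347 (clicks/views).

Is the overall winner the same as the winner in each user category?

New users: Control 327/457 = 71.6%, Variant A 482/785 = 61.4% → Control
Power users: Control 967/2631 = 36.8%, Variant A 682/2833 = 24.1% → Control
Returning users: Control 179/185 = 96.8%, Variant A 305/347 = 87.9% → Control
Overall: Control 1473/3273 = 45.0%, Variant A 1469/3965 = 37.0% → Control
Control wins overall and in every user group — no reversal.

Yes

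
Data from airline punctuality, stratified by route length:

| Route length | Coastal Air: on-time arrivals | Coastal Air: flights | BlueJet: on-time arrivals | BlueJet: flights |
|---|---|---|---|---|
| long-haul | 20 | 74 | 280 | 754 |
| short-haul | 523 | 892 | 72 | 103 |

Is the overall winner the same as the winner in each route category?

No

Long-haul: Coastal Air 20/74 = 27.0%, BlueJet 280/754 = 37.1% → BlueJet
Short-haul: Coastal Air 523/892 = 58.6%, BlueJet 72/103 = 69.9% → BlueJet
Overall: Coastal Air 543/966 = 56.2%, BlueJet 352/857 = 41.1% → Coastal Air
BlueJet wins each route group but Coastal Air wins overall — the comparison reverses. BlueJet's flights skew toward long-haul, which has a lower base rate.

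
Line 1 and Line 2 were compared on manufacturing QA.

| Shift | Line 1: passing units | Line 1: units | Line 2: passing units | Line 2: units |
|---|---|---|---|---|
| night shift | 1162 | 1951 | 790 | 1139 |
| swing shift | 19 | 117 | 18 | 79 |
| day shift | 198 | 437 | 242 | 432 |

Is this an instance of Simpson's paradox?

No

Night shift: Line 1 1162/1951 = 59.6%, Line 2 790/1139 = 69.4% → Line 2
Swing shift: Line 1 19/117 = 16.2%, Line 2 18/79 = 22.8% → Line 2
Day shift: Line 1 198/437 = 45.3%, Line 2 242/432 = 56.0% → Line 2
Overall: Line 1 1379/2505 = 55.0%, Line 2 1050/1650 = 63.6% → Line 2
Line 2 wins overall and in every shift group — no reversal.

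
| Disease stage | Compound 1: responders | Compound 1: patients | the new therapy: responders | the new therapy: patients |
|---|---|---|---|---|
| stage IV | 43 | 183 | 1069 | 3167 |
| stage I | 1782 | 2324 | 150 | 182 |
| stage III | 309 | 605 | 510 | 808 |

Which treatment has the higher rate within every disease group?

Stage IV: Compound 1 43/183 = 23.5%, the new therapy 1069/3167 = 33.8% → the new therapy
Stage I: Compound 1 1782/2324 = 76.7%, the new therapy 150/182 = 82.4% → the new therapy
Stage III: Compound 1 309/605 = 51.1%, the new therapy 510/808 = 63.1% → the new therapy
The new therapy has the higher rate in all 3 groups.

the new therapy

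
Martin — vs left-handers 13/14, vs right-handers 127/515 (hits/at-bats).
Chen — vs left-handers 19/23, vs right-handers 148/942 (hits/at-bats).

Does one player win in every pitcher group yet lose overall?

Vs left-handers: Martin 13/14 = 92.9%, Chen 19/23 = 82.6% → Martin
Vs right-handers: Martin 127/515 = 24.7%, Chen 148/942 = 15.7% → Martin
Overall: Martin 140/529 = 26.5%, Chen 167/965 = 17.3% → Martin
Martin wins overall and in every pitcher group — no reversal.

No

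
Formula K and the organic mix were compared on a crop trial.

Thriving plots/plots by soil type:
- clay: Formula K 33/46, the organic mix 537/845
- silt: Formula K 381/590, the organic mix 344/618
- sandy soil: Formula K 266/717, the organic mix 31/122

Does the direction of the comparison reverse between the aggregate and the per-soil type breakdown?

Yes

Clay: Formula K 33/46 = 71.7%, the organic mix 537/845 = 63.6% → Formula K
Silt: Formula K 381/590 = 64.6%, the organic mix 344/618 = 55.7% → Formula K
Sandy soil: Formula K 266/717 = 37.1%, the organic mix 31/122 = 25.4% → Formula K
Overall: Formula K 680/1353 = 50.3%, the organic mix 912/1585 = 57.5% → the organic mix
Formula K wins each soil group but the organic mix wins overall — the comparison reverses. Formula K's plots skew toward sandy soil, which has a lower base rate.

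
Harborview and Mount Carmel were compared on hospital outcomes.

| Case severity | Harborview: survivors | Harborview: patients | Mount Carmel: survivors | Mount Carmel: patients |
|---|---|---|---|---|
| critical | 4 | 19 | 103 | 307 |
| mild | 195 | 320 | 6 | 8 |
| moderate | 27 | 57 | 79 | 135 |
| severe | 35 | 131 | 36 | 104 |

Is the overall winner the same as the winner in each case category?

No

Critical: Harborview 4/19 = 21.1%, Mount Carmel 103/307 = 33.6% → Mount Carmel
Mild: Harborview 195/320 = 60.9%, Mount Carmel 6/8 = 75.0% → Mount Carmel
Moderate: Harborview 27/57 = 47.4%, Mount Carmel 79/135 = 58.5% → Mount Carmel
Severe: Harborview 35/131 = 26.7%, Mount Carmel 36/104 = 34.6% → Mount Carmel
Overall: Harborview 261/527 = 49.5%, Mount Carmel 224/554 = 40.4% → Harborview
Mount Carmel wins each case group but Harborview wins overall — the comparison reverses. Mount Carmel's patients skew toward critical, which has a lower base rate.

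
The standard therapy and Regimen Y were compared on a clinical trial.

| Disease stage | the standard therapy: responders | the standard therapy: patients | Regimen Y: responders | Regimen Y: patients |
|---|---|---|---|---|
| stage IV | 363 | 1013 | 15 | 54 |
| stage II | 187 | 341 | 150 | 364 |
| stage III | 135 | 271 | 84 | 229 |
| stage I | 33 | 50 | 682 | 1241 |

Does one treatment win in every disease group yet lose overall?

Yes

Stage IV: the standard therapy 363/1013 = 35.8%, Regimen Y 15/54 = 27.8% → the standard therapy
Stage II: the standard therapy 187/341 = 54.8%, Regimen Y 150/364 = 41.2% → the standard therapy
Stage III: the standard therapy 135/271 = 49.8%, Regimen Y 84/229 = 36.7% → the standard therapy
Stage I: the standard therapy 33/50 = 66.0%, Regimen Y 682/1241 = 55.0% → the standard therapy
Overall: the standard therapy 718/1675 = 42.9%, Regimen Y 931/1888 = 49.3% → Regimen Y
The standard therapy wins each disease group but Regimen Y wins overall — the comparison reverses. The standard therapy's patients skew toward stage IV, which has a lower base rate.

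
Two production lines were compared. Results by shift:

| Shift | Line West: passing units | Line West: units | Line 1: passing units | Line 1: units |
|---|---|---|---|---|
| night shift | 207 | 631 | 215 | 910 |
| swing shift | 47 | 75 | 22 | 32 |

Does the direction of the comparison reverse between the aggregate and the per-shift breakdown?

Night shift: Line West 207/631 = 32.8%, Line 1 215/910 = 23.6% → Line West
Swing shift: Line West 47/75 = 62.7%, Line 1 22/32 = 68.8% → Line 1
Overall: Line West 254/706 = 36.0%, Line 1 237/942 = 25.2% → Line West
Neither sweeps: Line West wins 1 of 2 groups, Line 1 wins 1. Line West wins overall but not every group — no Simpson reversal.

No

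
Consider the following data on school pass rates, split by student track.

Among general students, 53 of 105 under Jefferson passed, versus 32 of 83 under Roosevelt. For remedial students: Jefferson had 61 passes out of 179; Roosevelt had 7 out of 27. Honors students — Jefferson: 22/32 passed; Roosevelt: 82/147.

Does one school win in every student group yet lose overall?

General: Jefferson 53/105 = 50.5%, Roosevelt 32/83 = 38.6% → Jefferson
Remedial: Jefferson 61/179 = 34.1%, Roosevelt 7/27 = 25.9% → Jefferson
Honors: Jefferson 22/32 = 68.8%, Roosevelt 82/147 = 55.8% → Jefferson
Overall: Jefferson 136/316 = 43.0%, Roosevelt 121/257 = 47.1% → Roosevelt
Jefferson wins each student group but Roosevelt wins overall — the comparison reverses. Jefferson's students skew toward remedial, which has a lower base rate.

Yes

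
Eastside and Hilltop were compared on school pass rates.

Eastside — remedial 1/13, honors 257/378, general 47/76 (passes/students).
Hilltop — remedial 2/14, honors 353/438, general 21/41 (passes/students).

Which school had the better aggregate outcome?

Hilltop

Remedial: Eastside 1/13 = 7.7%, Hilltop 2/14 = 14.3% → Hilltop
Honors: Eastside 257/378 = 68.0%, Hilltop 353/438 = 80.6% → Hilltop
General: Eastside 47/76 = 61.8%, Hilltop 21/41 = 51.2% → Eastside
Overall: Eastside 305/467 = 65.3%, Hilltop 376/493 = 76.3% → Hilltop
(Neither sweeps every student group, but Hilltop has the higher pooled rate.)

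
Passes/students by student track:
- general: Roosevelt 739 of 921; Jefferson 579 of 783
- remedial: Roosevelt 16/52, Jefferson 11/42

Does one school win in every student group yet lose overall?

No

General: Roosevelt 739/921 = 80.2%, Jefferson 579/783 = 73.9% → Roosevelt
Remedial: Roosevelt 16/52 = 30.8%, Jefferson 11/42 = 26.2% → Roosevelt
Overall: Roosevelt 755/973 = 77.6%, Jefferson 590/825 = 71.5% → Roosevelt
Roosevelt wins overall and in every student group — no reversal.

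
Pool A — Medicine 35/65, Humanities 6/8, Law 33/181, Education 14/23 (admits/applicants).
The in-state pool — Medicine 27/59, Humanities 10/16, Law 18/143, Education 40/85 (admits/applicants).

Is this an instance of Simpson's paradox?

Medicine: Pool A 35/65 = 53.8%, the in-state pool 27/59 = 45.8% → Pool A
Humanities: Pool A 6/8 = 75.0%, the in-state pool 10/16 = 62.5% → Pool A
Law: Pool A 33/181 = 18.2%, the in-state pool 18/143 = 12.6% → Pool A
Education: Pool A 14/23 = 60.9%, the in-state pool 40/85 = 47.1% → Pool A
Overall: Pool A 88/277 = 31.8%, the in-state pool 95/303 = 31.4% → Pool A
Pool A wins overall and in every department group — no reversal.

No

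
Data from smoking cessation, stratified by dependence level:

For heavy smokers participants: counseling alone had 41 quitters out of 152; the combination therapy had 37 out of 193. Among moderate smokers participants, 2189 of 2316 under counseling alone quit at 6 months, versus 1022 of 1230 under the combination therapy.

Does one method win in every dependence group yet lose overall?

Heavy smokers: counseling alone 41/152 = 27.0%, the combination therapy 37/193 = 19.2% → counseling alone
Moderate smokers: counseling alone 2189/2316 = 94.5%, the combination therapy 1022/1230 = 83.1% → counseling alone
Overall: counseling alone 2230/2468 = 90.4%, the combination therapy 1059/1423 = 74.4% → counseling alone
Counseling alone wins overall and in every dependence group — no reversal.

No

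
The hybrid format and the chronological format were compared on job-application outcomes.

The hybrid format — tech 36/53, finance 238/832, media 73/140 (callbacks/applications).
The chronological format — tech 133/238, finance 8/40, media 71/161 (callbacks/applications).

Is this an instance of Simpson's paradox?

Yes

Tech: the hybrid format 36/53 = 67.9%, the chronological format 133/238 = 55.9% → the hybrid format
Finance: the hybrid format 238/832 = 28.6%, the chronological format 8/40 = 20.0% → the hybrid format
Media: the hybrid format 73/140 = 52.1%, the chronological format 71/161 = 44.1% → the hybrid format
Overall: the hybrid format 347/1025 = 33.9%, the chronological format 212/439 = 48.3% → the chronological format
The hybrid format wins each industry group but the chronological format wins overall — the comparison reverses. The hybrid format's applications skew toward finance, which has a lower base rate.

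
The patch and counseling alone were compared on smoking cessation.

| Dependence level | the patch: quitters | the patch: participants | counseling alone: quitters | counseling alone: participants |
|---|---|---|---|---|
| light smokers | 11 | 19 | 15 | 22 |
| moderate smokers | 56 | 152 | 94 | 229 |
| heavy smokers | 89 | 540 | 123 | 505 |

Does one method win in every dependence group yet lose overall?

No

Light smokers: the patch 11/19 = 57.9%, counseling alone 15/22 = 68.2% → counseling alone
Moderate smokers: the patch 56/152 = 36.8%, counseling alone 94/229 = 41.0% → counseling alone
Heavy smokers: the patch 89/540 = 16.5%, counseling alone 123/505 = 24.4% → counseling alone
Overall: the patch 156/711 = 21.9%, counseling alone 232/756 = 30.7% → counseling alone
Counseling alone wins overall and in every dependence group — no reversal.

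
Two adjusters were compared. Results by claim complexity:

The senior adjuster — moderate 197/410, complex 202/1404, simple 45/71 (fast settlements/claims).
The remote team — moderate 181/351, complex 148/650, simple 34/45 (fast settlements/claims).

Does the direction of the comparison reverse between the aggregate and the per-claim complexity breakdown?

No

Moderate: the senior adjuster 197/410 = 48.0%, the remote team 181/351 = 51.6% → the remote team
Complex: the senior adjuster 202/1404 = 14.4%, the remote team 148/650 = 22.8% → the remote team
Simple: the senior adjuster 45/71 = 63.4%, the remote team 34/45 = 75.6% → the remote team
Overall: the senior adjuster 444/1885 = 23.6%, the remote team 363/1046 = 34.7% → the remote team
The remote team wins overall and in every claim group — no reversal.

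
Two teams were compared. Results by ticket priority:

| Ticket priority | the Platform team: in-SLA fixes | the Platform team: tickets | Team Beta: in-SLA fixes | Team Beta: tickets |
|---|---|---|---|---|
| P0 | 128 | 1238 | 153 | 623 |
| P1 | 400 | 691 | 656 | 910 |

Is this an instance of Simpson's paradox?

P0: the Platform team 128/1238 = 10.3%, Team Beta 153/623 = 24.6% → Team Beta
P1: the Platform team 400/691 = 57.9%, Team Beta 656/910 = 72.1% → Team Beta
Overall: the Platform team 528/1929 = 27.4%, Team Beta 809/1533 = 52.8% → Team Beta
Team Beta wins overall and in every ticket group — no reversal.

No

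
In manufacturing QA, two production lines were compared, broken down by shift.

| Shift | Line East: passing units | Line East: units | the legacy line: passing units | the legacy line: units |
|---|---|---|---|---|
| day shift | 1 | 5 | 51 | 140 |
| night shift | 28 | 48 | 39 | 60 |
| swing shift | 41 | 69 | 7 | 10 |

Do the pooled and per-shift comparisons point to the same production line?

Day shift: Line East 1/5 = 20.0%, the legacy line 51/140 = 36.4% → the legacy line
Night shift: Line East 28/48 = 58.3%, the legacy line 39/60 = 65.0% → the legacy line
Swing shift: Line East 41/69 = 59.4%, the legacy line 7/10 = 70.0% → the legacy line
Overall: Line East 70/122 = 57.4%, the legacy line 97/210 = 46.2% → Line East
The legacy line wins each shift group but Line East wins overall — the comparison reverses. The legacy line's units skew toward day shift, which has a lower base rate.

No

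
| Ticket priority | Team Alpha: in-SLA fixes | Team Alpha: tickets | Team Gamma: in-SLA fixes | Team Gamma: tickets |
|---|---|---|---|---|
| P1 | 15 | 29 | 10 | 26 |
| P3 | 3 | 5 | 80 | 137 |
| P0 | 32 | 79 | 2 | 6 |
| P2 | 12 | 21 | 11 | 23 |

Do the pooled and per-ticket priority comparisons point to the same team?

P1: Team Alpha 15/29 = 51.7%, Team Gamma 10/26 = 38.5% → Team Alpha
P3: Team Alpha 3/5 = 60.0%, Team Gamma 80/137 = 58.4% → Team Alpha
P0: Team Alpha 32/79 = 40.5%, Team Gamma 2/6 = 33.3% → Team Alpha
P2: Team Alpha 12/21 = 57.1%, Team Gamma 11/23 = 47.8% → Team Alpha
Overall: Team Alpha 62/134 = 46.3%, Team Gamma 103/192 = 53.6% → Team Gamma
Team Alpha wins each ticket group but Team Gamma wins overall — the comparison reverses. Team Alpha's tickets skew toward P0, which has a lower base rate.

No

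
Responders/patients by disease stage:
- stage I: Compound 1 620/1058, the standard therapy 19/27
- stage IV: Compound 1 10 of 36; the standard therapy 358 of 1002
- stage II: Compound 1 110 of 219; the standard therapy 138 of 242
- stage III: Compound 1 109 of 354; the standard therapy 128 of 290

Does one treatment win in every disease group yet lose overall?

Yes

Stage I: Compound 1 620/1058 = 58.6%, the standard therapy 19/27 = 70.4% → the standard therapy
Stage IV: Compound 1 10/36 = 27.8%, the standard therapy 358/1002 = 35.7% → the standard therapy
Stage II: Compound 1 110/219 = 50.2%, the standard therapy 138/242 = 57.0% → the standard therapy
Stage III: Compound 1 109/354 = 30.8%, the standard therapy 128/290 = 44.1% → the standard therapy
Overall: Compound 1 849/1667 = 50.9%, the standard therapy 643/1561 = 41.2% → Compound 1
The standard therapy wins each disease group but Compound 1 wins overall — the comparison reverses. The standard therapy's patients skew toward stage IV, which has a lower base rate.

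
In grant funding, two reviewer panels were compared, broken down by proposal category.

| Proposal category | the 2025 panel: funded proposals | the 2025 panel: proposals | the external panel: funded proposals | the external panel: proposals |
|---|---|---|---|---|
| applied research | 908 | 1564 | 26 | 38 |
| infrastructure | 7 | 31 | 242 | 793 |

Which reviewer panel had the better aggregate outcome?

Applied research: the 2025 panel 908/1564 = 58.1%, the external panel 26/38 = 68.4% → the external panel
Infrastructure: the 2025 panel 7/31 = 22.6%, the external panel 242/793 = 30.5% → the external panel
Overall: the 2025 panel 915/1595 = 57.4%, the external panel 268/831 = 32.3% → the 2025 panel
(The external panel wins every proposal group but the 2025 panel wins overall — the external panel's proposals skew toward the low-rate infrastructure group.)

the 2025 panel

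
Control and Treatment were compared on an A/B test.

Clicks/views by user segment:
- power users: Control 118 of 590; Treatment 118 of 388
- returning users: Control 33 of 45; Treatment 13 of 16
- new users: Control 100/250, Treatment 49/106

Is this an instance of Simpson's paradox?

No

Power users: Control 118/590 = 20.0%, Treatment 118/388 = 30.4% → Treatment
Returning users: Control 33/45 = 73.3%, Treatment 13/16 = 81.2% → Treatment
New users: Control 100/250 = 40.0%, Treatment 49/106 = 46.2% → Treatment
Overall: Control 251/885 = 28.4%, Treatment 180/510 = 35.3% → Treatment
Treatment wins overall and in every user group — no reversal.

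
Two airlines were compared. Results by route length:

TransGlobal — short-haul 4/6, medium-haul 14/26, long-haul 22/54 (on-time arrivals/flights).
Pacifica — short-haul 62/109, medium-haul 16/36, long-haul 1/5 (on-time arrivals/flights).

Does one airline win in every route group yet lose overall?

Yes

Short-haul: TransGlobal 4/6 = 66.7%, Pacifica 62/109 = 56.9% → TransGlobal
Medium-haul: TransGlobal 14/26 = 53.8%, Pacifica 16/36 = 44.4% → TransGlobal
Long-haul: TransGlobal 22/54 = 40.7%, Pacifica 1/5 = 20.0% → TransGlobal
Overall: TransGlobal 40/86 = 46.5%, Pacifica 79/150 = 52.7% → Pacifica
TransGlobal wins each route group but Pacifica wins overall — the comparison reverses. TransGlobal's flights skew toward long-haul, which has a lower base rate.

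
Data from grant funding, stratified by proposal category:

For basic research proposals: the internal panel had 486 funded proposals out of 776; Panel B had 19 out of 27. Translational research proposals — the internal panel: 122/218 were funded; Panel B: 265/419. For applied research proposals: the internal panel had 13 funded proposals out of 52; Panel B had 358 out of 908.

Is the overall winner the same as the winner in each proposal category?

Basic research: the internal panel 486/776 = 62.6%, Panel B 19/27 = 70.4% → Panel B
Translational research: the internal panel 122/218 = 56.0%, Panel B 265/419 = 63.2% → Panel B
Applied research: the internal panel 13/52 = 25.0%, Panel B 358/908 = 39.4% → Panel B
Overall: the internal panel 621/1046 = 59.4%, Panel B 642/1354 = 47.4% → the internal panel
Panel B wins each proposal group but the internal panel wins overall — the comparison reverses. Panel B's proposals skew toward applied research, which has a lower base rate.

No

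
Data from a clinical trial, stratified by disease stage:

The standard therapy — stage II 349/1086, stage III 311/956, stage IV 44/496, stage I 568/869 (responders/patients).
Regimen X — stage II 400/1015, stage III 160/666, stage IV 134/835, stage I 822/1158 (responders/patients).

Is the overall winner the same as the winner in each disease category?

No

Stage II: the standard therapy 349/1086 = 32.1%, Regimen X 400/1015 = 39.4% → Regimen X
Stage III: the standard therapy 311/956 = 32.5%, Regimen X 160/666 = 24.0% → the standard therapy
Stage IV: the standard therapy 44/496 = 8.9%, Regimen X 134/835 = 16.0% → Regimen X
Stage I: the standard therapy 568/869 = 65.4%, Regimen X 822/1158 = 71.0% → Regimen X
Overall: the standard therapy 1272/3407 = 37.3%, Regimen X 1516/3674 = 41.3% → Regimen X
Neither sweeps: the standard therapy wins 1 of 4 groups, Regimen X wins 3. Regimen X wins overall but not every group — no Simpson reversal.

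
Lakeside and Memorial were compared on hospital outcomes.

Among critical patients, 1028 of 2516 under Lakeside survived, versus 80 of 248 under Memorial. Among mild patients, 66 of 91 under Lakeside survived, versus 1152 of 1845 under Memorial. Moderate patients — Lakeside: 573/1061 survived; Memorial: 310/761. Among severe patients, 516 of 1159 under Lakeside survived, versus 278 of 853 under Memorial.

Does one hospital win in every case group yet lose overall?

Yes

Critical: Lakeside 1028/2516 = 40.9%, Memorial 80/248 = 32.3% → Lakeside
Mild: Lakeside 66/91 = 72.5%, Memorial 1152/1845 = 62.4% → Lakeside
Moderate: Lakeside 573/1061 = 54.0%, Memorial 310/761 = 40.7% → Lakeside
Severe: Lakeside 516/1159 = 44.5%, Memorial 278/853 = 32.6% → Lakeside
Overall: Lakeside 2183/4827 = 45.2%, Memorial 1820/3707 = 49.1% → Memorial
Lakeside wins each case group but Memorial wins overall — the comparison reverses. Lakeside's patients skew toward critical, which has a lower base rate.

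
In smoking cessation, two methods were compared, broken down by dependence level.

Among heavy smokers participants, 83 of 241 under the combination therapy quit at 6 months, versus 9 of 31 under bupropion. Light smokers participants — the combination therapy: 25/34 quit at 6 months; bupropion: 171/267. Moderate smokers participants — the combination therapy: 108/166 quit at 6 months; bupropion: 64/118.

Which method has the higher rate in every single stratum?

the combination therapy

Heavy smokers: the combination therapy 83/241 = 34.4%, bupropion 9/31 = 29.0% → the combination therapy
Light smokers: the combination therapy 25/34 = 73.5%, bupropion 171/267 = 64.0% → the combination therapy
Moderate smokers: the combination therapy 108/166 = 65.1%, bupropion 64/118 = 54.2% → the combination therapy
The combination therapy has the higher rate in all 3 groups.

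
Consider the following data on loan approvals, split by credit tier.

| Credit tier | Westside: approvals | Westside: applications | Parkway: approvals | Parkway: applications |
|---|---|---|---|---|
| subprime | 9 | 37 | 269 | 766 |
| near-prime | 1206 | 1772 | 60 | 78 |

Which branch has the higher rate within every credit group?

Parkway

Subprime: Westside 9/37 = 24.3%, Parkway 269/766 = 35.1% → Parkway
Near-prime: Westside 1206/1772 = 68.1%, Parkway 60/78 = 76.9% → Parkway
Parkway has the higher rate in both groups.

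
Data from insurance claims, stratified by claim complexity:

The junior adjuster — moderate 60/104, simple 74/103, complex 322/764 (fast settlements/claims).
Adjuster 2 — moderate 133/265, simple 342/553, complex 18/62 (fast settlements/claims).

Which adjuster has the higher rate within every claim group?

the junior adjuster

Moderate: the junior adjuster 60/104 = 57.7%, Adjuster 2 133/265 = 50.2% → the junior adjuster
Simple: the junior adjuster 74/103 = 71.8%, Adjuster 2 342/553 = 61.8% → the junior adjuster
Complex: the junior adjuster 322/764 = 42.1%, Adjuster 2 18/62 = 29.0% → the junior adjuster
The junior adjuster has the higher rate in all 3 groups.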